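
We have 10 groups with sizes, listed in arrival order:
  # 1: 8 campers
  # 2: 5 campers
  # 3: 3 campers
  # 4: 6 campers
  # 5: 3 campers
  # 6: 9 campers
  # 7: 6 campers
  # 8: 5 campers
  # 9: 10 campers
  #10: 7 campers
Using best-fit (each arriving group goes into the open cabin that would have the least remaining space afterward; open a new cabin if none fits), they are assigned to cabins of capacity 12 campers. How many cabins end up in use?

  8 → cabin 1 (new)  [load 8/12]
  5 → cabin 2 (new)  [load 5/12]
  3 → cabin 1  [load 11/12]
  6 → cabin 2  [load 11/12]
  3 → cabin 3 (new)  [load 3/12]
  9 → cabin 3  [load 12/12]
  6 → cabin 4 (new)  [load 6/12]
  5 → cabin 4  [load 11/12]
  10 → cabin 5 (new)  [load 10/12]
  7 → cabin 6 (new)  [load 7/12]
6 cabins opened.

6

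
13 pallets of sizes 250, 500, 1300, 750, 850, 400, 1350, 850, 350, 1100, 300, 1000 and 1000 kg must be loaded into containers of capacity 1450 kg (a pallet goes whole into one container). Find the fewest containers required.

Total = 1350 + 1300 + 1100 + 1000 + 1000 + 850 + 850 + 750 + 500 + 400 + 350 + 300 + 250 = 10000 kg.
Lower bound: ⌈10000/1450⌉ = 7 containers.
Also, 8 pallets each exceed 725 kg, and no two of those can share a container, so at least 8 containers are needed.
A packing using 8 containers:
  container 1: 1350 = 1350
  container 2: 1300 = 1300
  container 3: 1100 + 350 = 1450
  container 4: 1000 + 400 = 1400
  container 5: 1000 + 300 = 1300
  container 6: 850 + 500 = 1350
  container 7: 850 + 250 = 1100
  container 8: 750 = 750
This matches the lower bound, so 8 is optimal.

8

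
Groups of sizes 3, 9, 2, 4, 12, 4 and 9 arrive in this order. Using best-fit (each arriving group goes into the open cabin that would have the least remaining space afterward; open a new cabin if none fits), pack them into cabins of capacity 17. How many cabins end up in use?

3

  3 → cabin 1 (new)  [load 3/17]
  9 → cabin 1  [load 12/17]
  2 → cabin 1  [load 14/17]
  4 → cabin 2 (new)  [load 4/17]
  12 → cabin 2  [load 16/17]
  4 → cabin 3 (new)  [load 4/17]
  9 → cabin 3  [load 13/17]
3 cabins opened.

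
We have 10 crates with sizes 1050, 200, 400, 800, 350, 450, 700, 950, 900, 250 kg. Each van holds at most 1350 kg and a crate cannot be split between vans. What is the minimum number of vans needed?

5

Total = 1050 + 950 + 900 + 800 + 700 + 450 + 400 + 350 + 250 + 200 = 6050 kg.
Lower bound: ⌈6050/1350⌉ = 5 vans.
A packing using 5 vans:
  van 1: 1050 + 250 = 1300
  van 2: 950 + 400 = 1350
  van 3: 900 + 450 = 1350
  van 4: 800 + 350 + 200 = 1350
  van 5: 700 = 700
This matches the lower bound, so 5 is optimal.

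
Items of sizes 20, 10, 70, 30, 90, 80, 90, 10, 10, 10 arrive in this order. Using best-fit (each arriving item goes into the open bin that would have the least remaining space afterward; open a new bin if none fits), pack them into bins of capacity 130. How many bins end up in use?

  20 → bin 1 (new)  [load 20/130]
  10 → bin 1  [load 30/130]
  70 → bin 1  [load 100/130]
  30 → bin 1  [load 130/130]
  90 → bin 2 (new)  [load 90/130]
  80 → bin 3 (new)  [load 80/130]
  90 → bin 4 (new)  [load 90/130]
  10 → bin 2  [load 100/130]
  10 → bin 2  [load 110/130]
  10 → bin 2  [load 120/130]
4 bins opened.

4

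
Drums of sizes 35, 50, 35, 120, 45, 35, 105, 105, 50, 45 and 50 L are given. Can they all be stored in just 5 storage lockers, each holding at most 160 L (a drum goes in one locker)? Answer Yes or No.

Yes

A valid assignment using 5 storage lockers:
  locker 1: 120 + 35 = 155
  locker 2: 105 + 50 = 155
  locker 3: 105 + 50 = 155
  locker 4: 50 + 45 + 45 = 140
  locker 5: 35 + 35 = 70
Every load is within 160 L, so 5 storage lockers suffice.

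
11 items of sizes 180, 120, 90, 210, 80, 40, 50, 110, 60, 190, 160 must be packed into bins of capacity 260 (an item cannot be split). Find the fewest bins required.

6

Total = 210 + 190 + 180 + 160 + 120 + 110 + 90 + 80 + 60 + 50 + 40 = 1290.
Lower bound: ⌈1290/260⌉ = 5 bins.
A packing using 6 bins:
  bin 1: 210 + 50 = 260
  bin 2: 190 + 60 = 250
  bin 3: 180 + 80 = 260
  bin 4: 160 + 90 = 250
  bin 5: 120 + 110 = 230
  bin 6: 40 = 40
No arrangement into 5 bins stays within capacity, so 6 is optimal.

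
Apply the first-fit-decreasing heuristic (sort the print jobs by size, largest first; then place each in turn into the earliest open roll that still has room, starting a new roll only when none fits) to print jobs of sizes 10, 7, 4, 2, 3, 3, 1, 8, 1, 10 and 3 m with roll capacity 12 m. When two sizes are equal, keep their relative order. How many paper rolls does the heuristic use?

Sorted descending: 10, 10, 8, 7, 4, 3, 3, 3, 2, 1, 1.
  10 → roll 1 (new)  [load 10/12]
  10 → roll 2 (new)  [load 10/12]
  8 → roll 3 (new)  [load 8/12]
  7 → roll 4 (new)  [load 7/12]
  4 → roll 3  [load 12/12]
  3 → roll 4  [load 10/12]
  3 → roll 5 (new)  [load 3/12]
  3 → roll 5  [load 6/12]
  2 → roll 1  [load 12/12]
  1 → roll 2  [load 11/12]
  1 → roll 2  [load 12/12]
5 paper rolls opened.

5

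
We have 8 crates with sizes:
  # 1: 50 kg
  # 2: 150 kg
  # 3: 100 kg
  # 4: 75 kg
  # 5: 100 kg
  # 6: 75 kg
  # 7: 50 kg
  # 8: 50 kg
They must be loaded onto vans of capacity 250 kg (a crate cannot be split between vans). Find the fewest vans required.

3

Total = 150 + 100 + 100 + 75 + 75 + 50 + 50 + 50 = 650 kg.
Lower bound: ⌈650/250⌉ = 3 vans.
A packing using 3 vans:
  van 1: 150 + 100 = 250
  van 2: 100 + 75 + 75 = 250
  van 3: 50 + 50 + 50 = 150
This matches the lower bound, so 3 is optimal.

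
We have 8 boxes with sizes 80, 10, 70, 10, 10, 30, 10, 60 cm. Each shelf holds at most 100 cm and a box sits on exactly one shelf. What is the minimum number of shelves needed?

3

Total = 80 + 70 + 60 + 30 + 10 + 10 + 10 + 10 = 280 cm.
Lower bound: ⌈280/100⌉ = 3 shelves.
A packing using 3 shelves:
  shelf 1: 80 + 10 + 10 = 100
  shelf 2: 70 + 30 = 100
  shelf 3: 60 + 10 + 10 = 80
This matches the lower bound, so 3 is optimal.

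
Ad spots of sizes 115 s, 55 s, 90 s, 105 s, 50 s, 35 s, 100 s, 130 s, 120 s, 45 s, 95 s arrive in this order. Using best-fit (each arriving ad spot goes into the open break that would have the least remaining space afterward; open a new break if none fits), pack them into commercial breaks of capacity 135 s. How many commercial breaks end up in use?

9

  115 → break 1 (new)  [load 115/135]
  55 → break 2 (new)  [load 55/135]
  90 → break 3 (new)  [load 90/135]
  105 → break 4 (new)  [load 105/135]
  50 → break 2  [load 105/135]
  35 → break 3  [load 125/135]
  100 → break 5 (new)  [load 100/135]
  130 → break 6 (new)  [load 130/135]
  120 → break 7 (new)  [load 120/135]
  45 → break 8 (new)  [load 45/135]
  95 → break 9 (new)  [load 95/135]
9 commercial breaks opened.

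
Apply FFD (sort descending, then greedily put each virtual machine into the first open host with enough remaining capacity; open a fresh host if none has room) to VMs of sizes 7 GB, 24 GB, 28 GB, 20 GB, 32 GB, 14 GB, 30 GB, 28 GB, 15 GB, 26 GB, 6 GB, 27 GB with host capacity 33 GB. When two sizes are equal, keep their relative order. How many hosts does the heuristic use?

Sorted descending: 32, 30, 28, 28, 27, 26, 24, 20, 15, 14, 7, 6.
  32 → host 1 (new)  [load 32/33]
  30 → host 2 (new)  [load 30/33]
  28 → host 3 (new)  [load 28/33]
  28 → host 4 (new)  [load 28/33]
  27 → host 5 (new)  [load 27/33]
  26 → host 6 (new)  [load 26/33]
  24 → host 7 (new)  [load 24/33]
  20 → host 8 (new)  [load 20/33]
  15 → host 9 (new)  [load 15/33]
  14 → host 9  [load 29/33]
  7 → host 6  [load 33/33]
  6 → host 5  [load 33/33]
9 hosts opened.

9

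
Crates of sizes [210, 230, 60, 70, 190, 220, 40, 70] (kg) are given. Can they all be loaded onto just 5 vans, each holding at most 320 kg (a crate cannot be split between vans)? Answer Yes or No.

Yes

A valid assignment using 4 vans:
  van 1: 230 + 70 = 300
  van 2: 220 + 70 = 290
  van 3: 210 + 60 + 40 = 310
  van 4: 190 = 190
That uses only 4 ≤ 5, so 5 vans are enough.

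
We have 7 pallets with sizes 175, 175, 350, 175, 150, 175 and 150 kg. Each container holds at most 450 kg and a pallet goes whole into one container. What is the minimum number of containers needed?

Total = 350 + 175 + 175 + 175 + 175 + 150 + 150 = 1350 kg.
Lower bound: ⌈1350/450⌉ = 3 containers.
A packing using 4 containers:
  container 1: 350 = 350
  container 2: 175 + 175 = 350
  container 3: 175 + 175 = 350
  container 4: 150 + 150 = 300
No arrangement into 3 containers stays within capacity, so 4 is optimal.

4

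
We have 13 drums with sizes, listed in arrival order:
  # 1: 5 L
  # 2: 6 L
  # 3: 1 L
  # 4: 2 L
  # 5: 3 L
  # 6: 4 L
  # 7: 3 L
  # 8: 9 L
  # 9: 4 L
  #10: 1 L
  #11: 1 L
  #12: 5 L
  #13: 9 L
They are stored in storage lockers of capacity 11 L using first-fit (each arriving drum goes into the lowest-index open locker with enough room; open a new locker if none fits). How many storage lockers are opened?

6

  5 → locker 1 (new)  [load 5/11]
  6 → locker 1  [load 11/11]
  1 → locker 2 (new)  [load 1/11]
  2 → locker 2  [load 3/11]
  3 → locker 2  [load 6/11]
  4 → locker 2  [load 10/11]
  3 → locker 3 (new)  [load 3/11]
  9 → locker 4 (new)  [load 9/11]
  4 → locker 3  [load 7/11]
  1 → locker 2  [load 11/11]
  1 → locker 3  [load 8/11]
  5 → locker 5 (new)  [load 5/11]
  9 → locker 6 (new)  [load 9/11]
6 storage lockers opened.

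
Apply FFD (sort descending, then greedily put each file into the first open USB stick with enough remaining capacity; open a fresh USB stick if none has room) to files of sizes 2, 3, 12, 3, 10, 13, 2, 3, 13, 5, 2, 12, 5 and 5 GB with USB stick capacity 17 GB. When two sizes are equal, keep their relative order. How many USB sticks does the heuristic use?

Sorted descending: 13, 13, 12, 12, 10, 5, 5, 5, 3, 3, 3, 2, 2, 2.
  13 → USB stick 1 (new)  [load 13/17]
  13 → USB stick 2 (new)  [load 13/17]
  12 → USB stick 3 (new)  [load 12/17]
  12 → USB stick 4 (new)  [load 12/17]
  10 → USB stick 5 (new)  [load 10/17]
  5 → USB stick 3  [load 17/17]
  5 → USB stick 4  [load 17/17]
  5 → USB stick 5  [load 15/17]
  3 → USB stick 1  [load 16/17]
  3 → USB stick 2  [load 16/17]
  3 → USB stick 6 (new)  [load 3/17]
  2 → USB stick 5  [load 17/17]
  2 → USB stick 6  [load 5/17]
  2 → USB stick 6  [load 7/17]
6 USB sticks opened.

6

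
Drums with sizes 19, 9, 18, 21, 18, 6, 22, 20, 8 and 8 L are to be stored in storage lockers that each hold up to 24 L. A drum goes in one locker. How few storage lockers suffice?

8

Total = 22 + 21 + 20 + 19 + 18 + 18 + 9 + 8 + 8 + 6 = 149 L.
Lower bound: ⌈149/24⌉ = 7 storage lockers.
A packing using 8 storage lockers:
  locker 1: 22 = 22
  locker 2: 21 = 21
  locker 3: 20 = 20
  locker 4: 19 = 19
  locker 5: 18 + 6 = 24
  locker 6: 18 = 18
  locker 7: 9 + 8 = 17
  locker 8: 8 = 8
No arrangement into 7 storage lockers stays within capacity, so 8 is optimal.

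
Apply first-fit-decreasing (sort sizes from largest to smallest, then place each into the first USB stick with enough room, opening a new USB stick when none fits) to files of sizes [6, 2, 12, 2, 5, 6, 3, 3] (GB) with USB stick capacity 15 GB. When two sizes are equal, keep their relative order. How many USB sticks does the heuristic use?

Sorted descending: 12, 6, 6, 5, 3, 3, 2, 2.
  12 → USB stick 1 (new)  [load 12/15]
  6 → USB stick 2 (new)  [load 6/15]
  6 → USB stick 2  [load 12/15]
  5 → USB stick 3 (new)  [load 5/15]
  3 → USB stick 1  [load 15/15]
  3 → USB stick 2  [load 15/15]
  2 → USB stick 3  [load 7/15]
  2 → USB stick 3  [load 9/15]
3 USB sticks opened.

3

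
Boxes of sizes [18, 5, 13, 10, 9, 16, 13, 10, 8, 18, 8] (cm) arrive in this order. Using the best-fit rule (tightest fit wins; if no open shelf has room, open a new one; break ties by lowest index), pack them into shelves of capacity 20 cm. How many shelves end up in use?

  18 → shelf 1 (new)  [load 18/20]
  5 → shelf 2 (new)  [load 5/20]
  13 → shelf 2  [load 18/20]
  10 → shelf 3 (new)  [load 10/20]
  9 → shelf 3  [load 19/20]
  16 → shelf 4 (new)  [load 16/20]
  13 → shelf 5 (new)  [load 13/20]
  10 → shelf 6 (new)  [load 10/20]
  8 → shelf 6  [load 18/20]
  18 → shelf 7 (new)  [load 18/20]
  8 → shelf 8 (new)  [load 8/20]
8 shelves opened.

8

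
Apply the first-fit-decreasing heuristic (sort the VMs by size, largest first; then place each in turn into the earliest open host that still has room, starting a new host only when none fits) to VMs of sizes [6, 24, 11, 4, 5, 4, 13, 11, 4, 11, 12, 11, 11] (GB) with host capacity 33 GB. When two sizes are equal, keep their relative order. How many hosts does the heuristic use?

5

Sorted descending: 24, 13, 12, 11, 11, 11, 11, 11, 6, 5, 4, 4, 4.
  24 → host 1 (new)  [load 24/33]
  13 → host 2 (new)  [load 13/33]
  12 → host 2  [load 25/33]
  11 → host 3 (new)  [load 11/33]
  11 → host 3  [load 22/33]
  11 → host 3  [load 33/33]
  11 → host 4 (new)  [load 11/33]
  11 → host 4  [load 22/33]
  6 → host 1  [load 30/33]
  5 → host 2  [load 30/33]
  4 → host 4  [load 26/33]
  4 → host 4  [load 30/33]
  4 → host 5 (new)  [load 4/33]
5 hosts opened.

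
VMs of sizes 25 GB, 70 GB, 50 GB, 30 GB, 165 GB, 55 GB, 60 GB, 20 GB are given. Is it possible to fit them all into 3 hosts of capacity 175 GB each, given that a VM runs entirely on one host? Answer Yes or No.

Yes

A valid assignment using 3 hosts:
  host 1: 165 = 165
  host 2: 70 + 60 + 30 = 160
  host 3: 55 + 50 + 25 + 20 = 150
Every load is within 175 GB, so 3 hosts suffice.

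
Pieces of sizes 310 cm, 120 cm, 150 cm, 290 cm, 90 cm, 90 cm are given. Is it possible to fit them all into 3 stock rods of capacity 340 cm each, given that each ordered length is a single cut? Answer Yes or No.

No

Total = 1050 cm; ⌈1050/340⌉ = 4.
At least 4 stock rods are required, but only 3 are allowed.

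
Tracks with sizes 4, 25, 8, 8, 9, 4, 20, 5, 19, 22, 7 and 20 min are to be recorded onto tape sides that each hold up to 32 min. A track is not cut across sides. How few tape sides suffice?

5

Total = 25 + 22 + 20 + 20 + 19 + 9 + 8 + 8 + 7 + 5 + 4 + 4 = 151 min.
Lower bound: ⌈151/32⌉ = 5 tape sides.
A packing using 5 tape sides:
  side 1: 25 + 7 = 32
  side 2: 22 + 9 = 31
  side 3: 20 + 8 + 4 = 32
  side 4: 20 + 8 + 4 = 32
  side 5: 19 + 5 = 24
This matches the lower bound, so 5 is optimal.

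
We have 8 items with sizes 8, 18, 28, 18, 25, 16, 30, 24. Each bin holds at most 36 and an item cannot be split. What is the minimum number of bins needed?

6

Total = 30 + 28 + 25 + 24 + 18 + 18 + 16 + 8 = 167.
Lower bound: ⌈167/36⌉ = 5 bins.
A packing using 6 bins:
  bin 1: 30 = 30
  bin 2: 28 + 8 = 36
  bin 3: 25 = 25
  bin 4: 24 = 24
  bin 5: 18 + 18 = 36
  bin 6: 16 = 16
No arrangement into 5 bins stays within capacity, so 6 is optimal.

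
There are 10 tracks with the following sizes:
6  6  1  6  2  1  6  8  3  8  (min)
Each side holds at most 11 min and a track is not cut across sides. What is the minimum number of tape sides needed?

6

Total = 8 + 8 + 6 + 6 + 6 + 6 + 3 + 2 + 1 + 1 = 47 min.
Lower bound: ⌈47/11⌉ = 5 tape sides.
Also, 6 tracks each exceed 11/2 min, and no two of those can share a side, so at least 6 tape sides are needed.
A packing using 6 tape sides:
  side 1: 8 + 3 = 11
  side 2: 8 + 2 + 1 = 11
  side 3: 6 + 1 = 7
  side 4: 6 = 6
  side 5: 6 = 6
  side 6: 6 = 6
This matches the lower bound, so 6 is optimal.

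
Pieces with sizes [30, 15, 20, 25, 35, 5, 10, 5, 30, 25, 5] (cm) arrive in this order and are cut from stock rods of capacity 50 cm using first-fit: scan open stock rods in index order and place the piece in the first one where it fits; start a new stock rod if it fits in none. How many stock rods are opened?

5

  30 → stock rod 1 (new)  [load 30/50]
  15 → stock rod 1  [load 45/50]
  20 → stock rod 2 (new)  [load 20/50]
  25 → stock rod 2  [load 45/50]
  35 → stock rod 3 (new)  [load 35/50]
  5 → stock rod 1  [load 50/50]
  10 → stock rod 3  [load 45/50]
  5 → stock rod 2  [load 50/50]
  30 → stock rod 4 (new)  [load 30/50]
  25 → stock rod 5 (new)  [load 25/50]
  5 → stock rod 3  [load 50/50]
5 stock rods opened.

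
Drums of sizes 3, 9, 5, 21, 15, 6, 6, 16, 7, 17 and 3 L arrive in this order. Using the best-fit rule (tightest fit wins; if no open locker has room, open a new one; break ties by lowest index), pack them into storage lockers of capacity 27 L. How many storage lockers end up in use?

5

  3 → locker 1 (new)  [load 3/27]
  9 → locker 1  [load 12/27]
  5 → locker 1  [load 17/27]
  21 → locker 2 (new)  [load 21/27]
  15 → locker 3 (new)  [load 15/27]
  6 → locker 2  [load 27/27]
  6 → locker 1  [load 23/27]
  16 → locker 4 (new)  [load 16/27]
  7 → locker 4  [load 23/27]
  17 → locker 5 (new)  [load 17/27]
  3 → locker 1  [load 26/27]
5 storage lockers opened.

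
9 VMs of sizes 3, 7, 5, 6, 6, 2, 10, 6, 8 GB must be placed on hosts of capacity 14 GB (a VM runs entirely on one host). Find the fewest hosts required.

Total = 10 + 8 + 7 + 6 + 6 + 6 + 5 + 3 + 2 = 53 GB.
Lower bound: ⌈53/14⌉ = 4 hosts.
A packing using 4 hosts:
  host 1: 10 + 3 = 13
  host 2: 8 + 6 = 14
  host 3: 7 + 6 = 13
  host 4: 6 + 5 + 2 = 13
This matches the lower bound, so 4 is optimal.

4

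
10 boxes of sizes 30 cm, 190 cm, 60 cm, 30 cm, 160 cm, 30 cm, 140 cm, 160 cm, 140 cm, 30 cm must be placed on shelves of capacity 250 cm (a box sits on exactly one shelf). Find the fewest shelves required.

5

Total = 190 + 160 + 160 + 140 + 140 + 60 + 30 + 30 + 30 + 30 = 970 cm.
Lower bound: ⌈970/250⌉ = 4 shelves.
Also, 5 boxes each exceed 125 cm, and no two of those can share a shelf, so at least 5 shelves are needed.
A packing using 5 shelves:
  shelf 1: 190 + 60 = 250
  shelf 2: 160 + 30 + 30 + 30 = 250
  shelf 3: 160 + 30 = 190
  shelf 4: 140 = 140
  shelf 5: 140 = 140
This matches the lower bound, so 5 is optimal.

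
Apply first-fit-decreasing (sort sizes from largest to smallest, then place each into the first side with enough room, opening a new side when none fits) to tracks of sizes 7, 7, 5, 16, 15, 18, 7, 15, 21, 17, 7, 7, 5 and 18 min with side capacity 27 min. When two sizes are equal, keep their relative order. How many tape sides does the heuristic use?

7

Sorted descending: 21, 18, 18, 17, 16, 15, 15, 7, 7, 7, 7, 7, 5, 5.
  21 → side 1 (new)  [load 21/27]
  18 → side 2 (new)  [load 18/27]
  18 → side 3 (new)  [load 18/27]
  17 → side 4 (new)  [load 17/27]
  16 → side 5 (new)  [load 16/27]
  15 → side 6 (new)  [load 15/27]
  15 → side 7 (new)  [load 15/27]
  7 → side 2  [load 25/27]
  7 → side 3  [load 25/27]
  7 → side 4  [load 24/27]
  7 → side 5  [load 23/27]
  7 → side 6  [load 22/27]
  5 → side 1  [load 26/27]
  5 → side 6  [load 27/27]
7 tape sides opened.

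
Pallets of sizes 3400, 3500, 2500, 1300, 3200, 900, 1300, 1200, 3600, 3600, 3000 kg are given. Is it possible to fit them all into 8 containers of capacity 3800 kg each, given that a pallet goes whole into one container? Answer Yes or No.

Yes

A valid assignment using 8 containers:
  container 1: 3600 = 3600
  container 2: 3600 = 3600
  container 3: 3500 = 3500
  container 4: 3400 = 3400
  container 5: 3200 = 3200
  container 6: 3000 = 3000
  container 7: 2500 + 1300 = 3800
  container 8: 1300 + 1200 + 900 = 3400
Every load is within 3800 kg, so 8 containers suffice.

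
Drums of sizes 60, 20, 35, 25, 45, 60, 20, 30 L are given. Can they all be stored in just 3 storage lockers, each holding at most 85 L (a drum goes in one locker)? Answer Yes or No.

Total = 295 L; ⌈295/85⌉ = 4.
At least 4 storage lockers are required, but only 3 are allowed.

No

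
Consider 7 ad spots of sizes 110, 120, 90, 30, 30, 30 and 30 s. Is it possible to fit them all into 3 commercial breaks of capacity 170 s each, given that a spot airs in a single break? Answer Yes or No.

Yes

A valid assignment using 3 commercial breaks:
  break 1: 120 + 30 = 150
  break 2: 110 + 30 + 30 = 170
  break 3: 90 + 30 = 120
Every load is within 170 s, so 3 commercial breaks suffice.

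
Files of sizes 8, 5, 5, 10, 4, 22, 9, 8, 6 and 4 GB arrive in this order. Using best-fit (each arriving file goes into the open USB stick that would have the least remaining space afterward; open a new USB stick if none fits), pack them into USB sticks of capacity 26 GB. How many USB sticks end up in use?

4

  8 → USB stick 1 (new)  [load 8/26]
  5 → USB stick 1  [load 13/26]
  5 → USB stick 1  [load 18/26]
  10 → USB stick 2 (new)  [load 10/26]
  4 → USB stick 1  [load 22/26]
  22 → USB stick 3 (new)  [load 22/26]
  9 → USB stick 2  [load 19/26]
  8 → USB stick 4 (new)  [load 8/26]
  6 → USB stick 2  [load 25/26]
  4 → USB stick 1  [load 26/26]
4 USB sticks opened.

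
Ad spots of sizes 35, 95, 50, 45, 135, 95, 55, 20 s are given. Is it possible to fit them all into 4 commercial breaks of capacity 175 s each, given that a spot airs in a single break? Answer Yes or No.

A valid assignment using 4 commercial breaks:
  break 1: 135 + 35 = 170
  break 2: 95 + 55 + 20 = 170
  break 3: 95 + 50 = 145
  break 4: 45 = 45
Every load is within 175 s, so 4 commercial breaks suffice.

Yes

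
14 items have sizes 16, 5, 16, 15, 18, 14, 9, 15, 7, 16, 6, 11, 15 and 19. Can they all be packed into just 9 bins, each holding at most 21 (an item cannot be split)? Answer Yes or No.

No

Total = 182; ⌈182/21⌉ = 9.
10 items each exceed half the capacity and cannot share a bin, forcing at least 10 bins.
At least 10 bins are required, but only 9 are allowed.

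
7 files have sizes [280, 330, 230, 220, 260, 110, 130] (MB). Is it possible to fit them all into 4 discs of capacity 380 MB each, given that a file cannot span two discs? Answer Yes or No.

No

Total = 1560 MB; ⌈1560/380⌉ = 5.
At least 5 discs are required, but only 4 are allowed.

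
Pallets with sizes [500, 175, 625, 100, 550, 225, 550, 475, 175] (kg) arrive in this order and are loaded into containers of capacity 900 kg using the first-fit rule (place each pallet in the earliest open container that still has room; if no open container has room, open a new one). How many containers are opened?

5

  500 → container 1 (new)  [load 500/900]
  175 → container 1  [load 675/900]
  625 → container 2 (new)  [load 625/900]
  100 → container 1  [load 775/900]
  550 → container 3 (new)  [load 550/900]
  225 → container 2  [load 850/900]
  550 → container 4 (new)  [load 550/900]
  475 → container 5 (new)  [load 475/900]
  175 → container 3  [load 725/900]
5 containers opened.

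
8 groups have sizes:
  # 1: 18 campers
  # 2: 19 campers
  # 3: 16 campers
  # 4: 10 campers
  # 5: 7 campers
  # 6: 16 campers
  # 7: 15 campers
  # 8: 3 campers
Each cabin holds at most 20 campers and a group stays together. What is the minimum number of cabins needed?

Total = 19 + 18 + 16 + 16 + 15 + 10 + 7 + 3 = 104 campers.
Lower bound: ⌈104/20⌉ = 6 cabins.
A packing using 6 cabins:
  cabin 1: 19 = 19
  cabin 2: 18 = 18
  cabin 3: 16 + 3 = 19
  cabin 4: 16 = 16
  cabin 5: 15 = 15
  cabin 6: 10 + 7 = 17
This matches the lower bound, so 6 is optimal.

6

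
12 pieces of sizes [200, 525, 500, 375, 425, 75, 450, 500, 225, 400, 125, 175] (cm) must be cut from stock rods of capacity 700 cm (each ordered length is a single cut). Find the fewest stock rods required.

7

Total = 525 + 500 + 500 + 450 + 425 + 400 + 375 + 225 + 200 + 175 + 125 + 75 = 3975 cm.
Lower bound: ⌈3975/700⌉ = 6 stock rods.
Also, 7 pieces each exceed 350 cm, and no two of those can share a stock rod, so at least 7 stock rods are needed.
A packing using 7 stock rods:
  stock rod 1: 525 + 175 = 700
  stock rod 2: 500 + 200 = 700
  stock rod 3: 500 + 125 + 75 = 700
  stock rod 4: 450 + 225 = 675
  stock rod 5: 425 = 425
  stock rod 6: 400 = 400
  stock rod 7: 375 = 375
This matches the lower bound, so 7 is optimal.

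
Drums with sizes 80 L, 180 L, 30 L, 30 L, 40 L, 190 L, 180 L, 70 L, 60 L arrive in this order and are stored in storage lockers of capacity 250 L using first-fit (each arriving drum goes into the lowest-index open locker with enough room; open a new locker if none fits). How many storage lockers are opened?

4

  80 → locker 1 (new)  [load 80/250]
  180 → locker 2 (new)  [load 180/250]
  30 → locker 1  [load 110/250]
  30 → locker 1  [load 140/250]
  40 → locker 1  [load 180/250]
  190 → locker 3 (new)  [load 190/250]
  180 → locker 4 (new)  [load 180/250]
  70 → locker 1  [load 250/250]
  60 → locker 2  [load 240/250]
4 storage lockers opened.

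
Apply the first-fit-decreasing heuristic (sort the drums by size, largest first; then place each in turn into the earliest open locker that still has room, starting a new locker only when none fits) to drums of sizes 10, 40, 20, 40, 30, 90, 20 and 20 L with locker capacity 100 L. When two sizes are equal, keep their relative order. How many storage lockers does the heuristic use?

3

Sorted descending: 90, 40, 40, 30, 20, 20, 20, 10.
  90 → locker 1 (new)  [load 90/100]
  40 → locker 2 (new)  [load 40/100]
  40 → locker 2  [load 80/100]
  30 → locker 3 (new)  [load 30/100]
  20 → locker 2  [load 100/100]
  20 → locker 3  [load 50/100]
  20 → locker 3  [load 70/100]
  10 → locker 1  [load 100/100]
3 storage lockers opened.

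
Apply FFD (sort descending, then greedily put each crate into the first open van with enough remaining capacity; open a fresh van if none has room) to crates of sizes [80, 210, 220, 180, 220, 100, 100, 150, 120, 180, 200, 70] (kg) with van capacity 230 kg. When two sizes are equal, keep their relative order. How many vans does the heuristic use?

9

Sorted descending: 220, 220, 210, 200, 180, 180, 150, 120, 100, 100, 80, 70.
  220 → van 1 (new)  [load 220/230]
  220 → van 2 (new)  [load 220/230]
  210 → van 3 (new)  [load 210/230]
  200 → van 4 (new)  [load 200/230]
  180 → van 5 (new)  [load 180/230]
  180 → van 6 (new)  [load 180/230]
  150 → van 7 (new)  [load 150/230]
  120 → van 8 (new)  [load 120/230]
  100 → van 8  [load 220/230]
  100 → van 9 (new)  [load 100/230]
  80 → van 7  [load 230/230]
  70 → van 9  [load 170/230]
9 vans opened.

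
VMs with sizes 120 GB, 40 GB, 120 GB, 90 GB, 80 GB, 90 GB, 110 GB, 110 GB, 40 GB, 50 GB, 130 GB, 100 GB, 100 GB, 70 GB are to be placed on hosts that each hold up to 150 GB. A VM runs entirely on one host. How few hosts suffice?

Total = 130 + 120 + 120 + 110 + 110 + 100 + 100 + 90 + 90 + 80 + 70 + 50 + 40 + 40 = 1250 GB.
Lower bound: ⌈1250/150⌉ = 9 hosts.
Also, 10 VMs each exceed 75 GB, and no two of those can share a host, so at least 10 hosts are needed.
A packing using 10 hosts:
  host 1: 130 = 130
  host 2: 120 = 120
  host 3: 120 = 120
  host 4: 110 + 40 = 150
  host 5: 110 + 40 = 150
  host 6: 100 + 50 = 150
  host 7: 100 = 100
  host 8: 90 = 90
  host 9: 90 = 90
  host 10: 80 + 70 = 150
This matches the lower bound, so 10 is optimal.

10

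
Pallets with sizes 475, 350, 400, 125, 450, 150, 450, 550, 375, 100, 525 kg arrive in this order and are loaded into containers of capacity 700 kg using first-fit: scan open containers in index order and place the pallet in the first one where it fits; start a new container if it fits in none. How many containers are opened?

8

  475 → container 1 (new)  [load 475/700]
  350 → container 2 (new)  [load 350/700]
  400 → container 3 (new)  [load 400/700]
  125 → container 1  [load 600/700]
  450 → container 4 (new)  [load 450/700]
  150 → container 2  [load 500/700]
  450 → container 5 (new)  [load 450/700]
  550 → container 6 (new)  [load 550/700]
  375 → container 7 (new)  [load 375/700]
  100 → container 1  [load 700/700]
  525 → container 8 (new)  [load 525/700]
8 containers opened.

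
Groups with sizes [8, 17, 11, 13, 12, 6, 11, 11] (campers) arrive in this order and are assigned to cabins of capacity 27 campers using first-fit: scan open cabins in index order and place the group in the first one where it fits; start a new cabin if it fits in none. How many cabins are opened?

4

  8 → cabin 1 (new)  [load 8/27]
  17 → cabin 1  [load 25/27]
  11 → cabin 2 (new)  [load 11/27]
  13 → cabin 2  [load 24/27]
  12 → cabin 3 (new)  [load 12/27]
  6 → cabin 3  [load 18/27]
  11 → cabin 4 (new)  [load 11/27]
  11 → cabin 4  [load 22/27]
4 cabins opened.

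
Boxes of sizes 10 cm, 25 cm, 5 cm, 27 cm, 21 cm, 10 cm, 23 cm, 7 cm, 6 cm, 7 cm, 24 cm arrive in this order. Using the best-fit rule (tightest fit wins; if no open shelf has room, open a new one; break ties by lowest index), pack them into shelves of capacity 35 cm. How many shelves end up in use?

  10 → shelf 1 (new)  [load 10/35]
  25 → shelf 1  [load 35/35]
  5 → shelf 2 (new)  [load 5/35]
  27 → shelf 2  [load 32/35]
  21 → shelf 3 (new)  [load 21/35]
  10 → shelf 3  [load 31/35]
  23 → shelf 4 (new)  [load 23/35]
  7 → shelf 4  [load 30/35]
  6 → shelf 5 (new)  [load 6/35]
  7 → shelf 5  [load 13/35]
  24 → shelf 6 (new)  [load 24/35]
6 shelves opened.

6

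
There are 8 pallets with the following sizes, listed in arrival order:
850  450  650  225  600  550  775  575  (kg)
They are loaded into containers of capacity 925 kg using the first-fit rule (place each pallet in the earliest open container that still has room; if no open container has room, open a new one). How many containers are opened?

  850 → container 1 (new)  [load 850/925]
  450 → container 2 (new)  [load 450/925]
  650 → container 3 (new)  [load 650/925]
  225 → container 2  [load 675/925]
  600 → container 4 (new)  [load 600/925]
  550 → container 5 (new)  [load 550/925]
  775 → container 6 (new)  [load 775/925]
  575 → container 7 (new)  [load 575/925]
7 containers opened.

7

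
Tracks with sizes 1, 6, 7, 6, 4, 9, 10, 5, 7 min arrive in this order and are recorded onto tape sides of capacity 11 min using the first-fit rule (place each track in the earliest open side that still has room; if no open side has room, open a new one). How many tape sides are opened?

  1 → side 1 (new)  [load 1/11]
  6 → side 1  [load 7/11]
  7 → side 2 (new)  [load 7/11]
  6 → side 3 (new)  [load 6/11]
  4 → side 1  [load 11/11]
  9 → side 4 (new)  [load 9/11]
  10 → side 5 (new)  [load 10/11]
  5 → side 3  [load 11/11]
  7 → side 6 (new)  [load 7/11]
6 tape sides opened.

6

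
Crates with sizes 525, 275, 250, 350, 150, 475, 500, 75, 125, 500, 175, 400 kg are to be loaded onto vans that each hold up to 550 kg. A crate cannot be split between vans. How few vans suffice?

8

Total = 525 + 500 + 500 + 475 + 400 + 350 + 275 + 250 + 175 + 150 + 125 + 75 = 3800 kg.
Lower bound: ⌈3800/550⌉ = 7 vans.
A packing using 8 vans:
  van 1: 525 = 525
  van 2: 500 = 500
  van 3: 500 = 500
  van 4: 475 + 75 = 550
  van 5: 400 + 150 = 550
  van 6: 350 + 175 = 525
  van 7: 275 + 250 = 525
  van 8: 125 = 125
No arrangement into 7 vans stays within capacity, so 8 is optimal.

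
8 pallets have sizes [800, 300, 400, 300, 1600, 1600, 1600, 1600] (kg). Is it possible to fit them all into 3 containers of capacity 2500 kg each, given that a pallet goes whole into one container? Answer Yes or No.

Total = 8200 kg; ⌈8200/2500⌉ = 4.
At least 4 containers are required, but only 3 are allowed.

No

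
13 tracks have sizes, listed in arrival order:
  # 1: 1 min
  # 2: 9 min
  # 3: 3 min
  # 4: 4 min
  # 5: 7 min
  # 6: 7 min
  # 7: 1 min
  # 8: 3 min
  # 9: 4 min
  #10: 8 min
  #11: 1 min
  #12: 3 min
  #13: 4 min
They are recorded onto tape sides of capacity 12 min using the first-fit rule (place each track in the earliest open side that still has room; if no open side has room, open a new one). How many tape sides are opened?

5

  1 → side 1 (new)  [load 1/12]
  9 → side 1  [load 10/12]
  3 → side 2 (new)  [load 3/12]
  4 → side 2  [load 7/12]
  7 → side 3 (new)  [load 7/12]
  7 → side 4 (new)  [load 7/12]
  1 → side 1  [load 11/12]
  3 → side 2  [load 10/12]
  4 → side 3  [load 11/12]
  8 → side 5 (new)  [load 8/12]
  1 → side 1  [load 12/12]
  3 → side 4  [load 10/12]
  4 → side 5  [load 12/12]
5 tape sides opened.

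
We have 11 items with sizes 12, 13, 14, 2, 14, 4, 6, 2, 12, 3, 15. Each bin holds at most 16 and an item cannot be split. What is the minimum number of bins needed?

Total = 15 + 14 + 14 + 13 + 12 + 12 + 6 + 4 + 3 + 2 + 2 = 97.
Lower bound: ⌈97/16⌉ = 7 bins.
A packing using 7 bins:
  bin 1: 15 = 15
  bin 2: 14 + 2 = 16
  bin 3: 14 + 2 = 16
  bin 4: 13 + 3 = 16
  bin 5: 12 + 4 = 16
  bin 6: 12 = 12
  bin 7: 6 = 6
This matches the lower bound, so 7 is optimal.

7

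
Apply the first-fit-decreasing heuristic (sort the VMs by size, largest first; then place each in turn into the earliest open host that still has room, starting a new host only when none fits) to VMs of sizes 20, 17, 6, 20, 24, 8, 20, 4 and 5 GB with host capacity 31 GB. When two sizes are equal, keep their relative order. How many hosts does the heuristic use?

5

Sorted descending: 24, 20, 20, 20, 17, 8, 6, 5, 4.
  24 → host 1 (new)  [load 24/31]
  20 → host 2 (new)  [load 20/31]
  20 → host 3 (new)  [load 20/31]
  20 → host 4 (new)  [load 20/31]
  17 → host 5 (new)  [load 17/31]
  8 → host 2  [load 28/31]
  6 → host 1  [load 30/31]
  5 → host 3  [load 25/31]
  4 → host 3  [load 29/31]
5 hosts opened.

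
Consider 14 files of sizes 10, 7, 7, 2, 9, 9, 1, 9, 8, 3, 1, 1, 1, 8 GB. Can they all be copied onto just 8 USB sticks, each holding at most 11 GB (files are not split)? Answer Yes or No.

Yes

A valid assignment using 8 USB sticks:
  USB stick 1: 10 + 1 = 11
  USB stick 2: 9 + 2 = 11
  USB stick 3: 9 + 1 + 1 = 11
  USB stick 4: 9 + 1 = 10
  USB stick 5: 8 + 3 = 11
  USB stick 6: 8 = 8
  USB stick 7: 7 = 7
  USB stick 8: 7 = 7
Every load is within 11 GB, so 8 USB sticks suffice.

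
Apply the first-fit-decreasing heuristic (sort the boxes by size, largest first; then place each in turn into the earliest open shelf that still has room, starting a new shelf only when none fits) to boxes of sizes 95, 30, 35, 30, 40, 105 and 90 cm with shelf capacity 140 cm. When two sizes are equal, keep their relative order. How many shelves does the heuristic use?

4

Sorted descending: 105, 95, 90, 40, 35, 30, 30.
  105 → shelf 1 (new)  [load 105/140]
  95 → shelf 2 (new)  [load 95/140]
  90 → shelf 3 (new)  [load 90/140]
  40 → shelf 2  [load 135/140]
  35 → shelf 1  [load 140/140]
  30 → shelf 3  [load 120/140]
  30 → shelf 4 (new)  [load 30/140]
4 shelves opened.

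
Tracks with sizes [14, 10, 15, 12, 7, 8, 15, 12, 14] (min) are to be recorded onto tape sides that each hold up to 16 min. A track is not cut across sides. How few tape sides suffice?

Total = 15 + 15 + 14 + 14 + 12 + 12 + 10 + 8 + 7 = 107 min.
Lower bound: ⌈107/16⌉ = 7 tape sides.
A packing using 8 tape sides:
  side 1: 15 = 15
  side 2: 15 = 15
  side 3: 14 = 14
  side 4: 14 = 14
  side 5: 12 = 12
  side 6: 12 = 12
  side 7: 10 = 10
  side 8: 8 + 7 = 15
No arrangement into 7 tape sides stays within capacity, so 8 is optimal.

8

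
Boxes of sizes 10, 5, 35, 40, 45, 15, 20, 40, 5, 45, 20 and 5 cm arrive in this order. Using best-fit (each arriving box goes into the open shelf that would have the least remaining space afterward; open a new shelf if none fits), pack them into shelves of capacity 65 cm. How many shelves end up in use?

5

  10 → shelf 1 (new)  [load 10/65]
  5 → shelf 1  [load 15/65]
  35 → shelf 1  [load 50/65]
  40 → shelf 2 (new)  [load 40/65]
  45 → shelf 3 (new)  [load 45/65]
  15 → shelf 1  [load 65/65]
  20 → shelf 3  [load 65/65]
  40 → shelf 4 (new)  [load 40/65]
  5 → shelf 2  [load 45/65]
  45 → shelf 5 (new)  [load 45/65]
  20 → shelf 2  [load 65/65]
  5 → shelf 5  [load 50/65]
5 shelves opened.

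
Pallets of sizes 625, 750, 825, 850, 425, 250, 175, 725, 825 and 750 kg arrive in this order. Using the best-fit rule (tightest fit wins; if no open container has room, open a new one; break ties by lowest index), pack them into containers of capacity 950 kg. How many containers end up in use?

  625 → container 1 (new)  [load 625/950]
  750 → container 2 (new)  [load 750/950]
  825 → container 3 (new)  [load 825/950]
  850 → container 4 (new)  [load 850/950]
  425 → container 5 (new)  [load 425/950]
  250 → container 1  [load 875/950]
  175 → container 2  [load 925/950]
  725 → container 6 (new)  [load 725/950]
  825 → container 7 (new)  [load 825/950]
  750 → container 8 (new)  [load 750/950]
8 containers opened.

8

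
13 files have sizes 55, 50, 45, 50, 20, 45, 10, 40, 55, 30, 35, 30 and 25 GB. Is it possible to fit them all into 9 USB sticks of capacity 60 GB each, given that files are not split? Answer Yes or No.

Yes

A valid assignment using 9 USB sticks:
  USB stick 1: 55 = 55
  USB stick 2: 55 = 55
  USB stick 3: 50 + 10 = 60
  USB stick 4: 50 = 50
  USB stick 5: 45 = 45
  USB stick 6: 45 = 45
  USB stick 7: 40 + 20 = 60
  USB stick 8: 35 + 25 = 60
  USB stick 9: 30 + 30 = 60
Every load is within 60 GB, so 9 USB sticks suffice.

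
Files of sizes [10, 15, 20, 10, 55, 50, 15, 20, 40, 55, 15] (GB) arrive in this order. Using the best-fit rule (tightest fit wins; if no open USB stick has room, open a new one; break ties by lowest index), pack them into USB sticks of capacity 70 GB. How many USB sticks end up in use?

  10 → USB stick 1 (new)  [load 10/70]
  15 → USB stick 1  [load 25/70]
  20 → USB stick 1  [load 45/70]
  10 → USB stick 1  [load 55/70]
  55 → USB stick 2 (new)  [load 55/70]
  50 → USB stick 3 (new)  [load 50/70]
  15 → USB stick 1  [load 70/70]
  20 → USB stick 3  [load 70/70]
  40 → USB stick 4 (new)  [load 40/70]
  55 → USB stick 5 (new)  [load 55/70]
  15 → USB stick 2  [load 70/70]
5 USB sticks opened.

5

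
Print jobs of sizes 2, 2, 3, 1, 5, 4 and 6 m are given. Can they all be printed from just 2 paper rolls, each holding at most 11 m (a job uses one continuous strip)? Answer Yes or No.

No

Total = 23 m; ⌈23/11⌉ = 3.
At least 3 paper rolls are required, but only 2 are allowed.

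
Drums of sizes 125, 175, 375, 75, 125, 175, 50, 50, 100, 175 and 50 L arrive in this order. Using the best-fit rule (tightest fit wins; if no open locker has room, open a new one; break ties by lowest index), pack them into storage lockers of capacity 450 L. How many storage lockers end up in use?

4

  125 → locker 1 (new)  [load 125/450]
  175 → locker 1  [load 300/450]
  375 → locker 2 (new)  [load 375/450]
  75 → locker 2  [load 450/450]
  125 → locker 1  [load 425/450]
  175 → locker 3 (new)  [load 175/450]
  50 → locker 3  [load 225/450]
  50 → locker 3  [load 275/450]
  100 → locker 3  [load 375/450]
  175 → locker 4 (new)  [load 175/450]
  50 → locker 3  [load 425/450]
4 storage lockers opened.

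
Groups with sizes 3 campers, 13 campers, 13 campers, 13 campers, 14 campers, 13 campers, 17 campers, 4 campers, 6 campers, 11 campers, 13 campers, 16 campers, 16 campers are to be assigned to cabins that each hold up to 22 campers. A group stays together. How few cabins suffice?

Total = 17 + 16 + 16 + 14 + 13 + 13 + 13 + 13 + 13 + 11 + 6 + 4 + 3 = 152 campers.
Lower bound: ⌈152/22⌉ = 7 cabins.
Also, 9 groups each exceed 11 campers, and no two of those can share a cabin, so at least 9 cabins are needed.
A packing using 10 cabins:
  cabin 1: 17 + 4 = 21
  cabin 2: 16 + 6 = 22
  cabin 3: 16 + 3 = 19
  cabin 4: 14 = 14
  cabin 5: 13 = 13
  cabin 6: 13 = 13
  cabin 7: 13 = 13
  cabin 8: 13 = 13
  cabin 9: 13 = 13
  cabin 10: 11 = 11
No arrangement into 9 cabins stays within capacity, so 10 is optimal.

10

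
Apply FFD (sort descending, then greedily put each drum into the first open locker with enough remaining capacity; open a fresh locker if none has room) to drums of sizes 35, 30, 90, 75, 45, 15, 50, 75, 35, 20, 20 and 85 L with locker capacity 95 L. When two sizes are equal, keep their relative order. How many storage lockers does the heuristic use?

7

Sorted descending: 90, 85, 75, 75, 50, 45, 35, 35, 30, 20, 20, 15.
  90 → locker 1 (new)  [load 90/95]
  85 → locker 2 (new)  [load 85/95]
  75 → locker 3 (new)  [load 75/95]
  75 → locker 4 (new)  [load 75/95]
  50 → locker 5 (new)  [load 50/95]
  45 → locker 5  [load 95/95]
  35 → locker 6 (new)  [load 35/95]
  35 → locker 6  [load 70/95]
  30 → locker 7 (new)  [load 30/95]
  20 → locker 3  [load 95/95]
  20 → locker 4  [load 95/95]
  15 → locker 6  [load 85/95]
7 storage lockers opened.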